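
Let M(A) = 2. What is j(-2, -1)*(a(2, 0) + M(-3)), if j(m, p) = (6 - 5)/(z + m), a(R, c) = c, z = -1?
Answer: -⅔ ≈ -0.66667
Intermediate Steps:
j(m, p) = 1/(-1 + m) (j(m, p) = (6 - 5)/(-1 + m) = 1/(-1 + m))
j(-2, -1)*(a(2, 0) + M(-3)) = (0 + 2)/(-1 - 2) = 2/(-3) = -⅓*2 = -⅔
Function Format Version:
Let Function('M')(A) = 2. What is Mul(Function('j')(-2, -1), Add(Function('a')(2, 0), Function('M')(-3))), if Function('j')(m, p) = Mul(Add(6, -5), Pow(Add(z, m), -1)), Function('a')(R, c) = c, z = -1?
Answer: Rational(-2, 3) ≈ -0.66667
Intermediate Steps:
Function('j')(m, p) = Pow(Add(-1, m), -1) (Function('j')(m, p) = Mul(Add(6, -5), Pow(Add(-1, m), -1)) = Mul(1, Pow(Add(-1, m), -1)) = Pow(Add(-1, m), -1))
Mul(Function('j')(-2, -1), Add(Function('a')(2, 0), Function('M')(-3))) = Mul(Pow(Add(-1, -2), -1), Add(0, 2)) = Mul(Pow(-3, -1), 2) = Mul(Rational(-1, 3), 2) = Rational(-2, 3)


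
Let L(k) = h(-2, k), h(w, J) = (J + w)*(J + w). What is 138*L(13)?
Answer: 16698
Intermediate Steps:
h(w, J) = (J + w)**2
L(k) = (-2 + k)**2 (L(k) = (k - 2)**2 = (-2 + k)**2)
138*L(13) = 138*(-2 + 13)**2 = 138*11**2 = 138*121 = 16698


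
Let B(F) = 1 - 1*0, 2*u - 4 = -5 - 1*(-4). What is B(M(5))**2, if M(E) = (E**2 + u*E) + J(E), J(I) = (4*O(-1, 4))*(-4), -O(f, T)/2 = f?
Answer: 1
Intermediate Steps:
u = 3/2 (u = 2 + (-5 - 1*(-4))/2 = 2 + (-5 + 4)/2 = 2 + (1/2)*(-1) = 2 - 1/2 = 3/2 ≈ 1.5000)
O(f, T) = -2*f
J(I) = -32 (J(I) = (4*(-2*(-1)))*(-4) = (4*2)*(-4) = 8*(-4) = -32)
M(E) = -32 + E**2 + 3*E/2 (M(E) = (E**2 + 3*E/2) - 32 = -32 + E**2 + 3*E/2)
B(F) = 1 (B(F) = 1 + 0 = 1)
B(M(5))**2 = 1**2 = 1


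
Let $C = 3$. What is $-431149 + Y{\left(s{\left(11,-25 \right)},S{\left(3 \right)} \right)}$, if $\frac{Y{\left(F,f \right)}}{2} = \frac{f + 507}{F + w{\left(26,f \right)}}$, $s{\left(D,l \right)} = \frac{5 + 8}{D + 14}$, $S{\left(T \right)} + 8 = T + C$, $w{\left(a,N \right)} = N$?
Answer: $- \frac{15977763}{37} \approx -4.3183 \cdot 10^{5}$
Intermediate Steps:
$S{\left(T \right)} = -5 + T$ ($S{\left(T \right)} = -8 + \left(T + 3\right) = -8 + \left(3 + T\right) = -5 + T$)
$s{\left(D,l \right)} = \frac{13}{14 + D}$
$Y{\left(F,f \right)} = \frac{2 \left(507 + f\right)}{F + f}$ ($Y{\left(F,f \right)} = 2 \frac{f + 507}{F + f} = 2 \frac{507 + f}{F + f} = \frac{2 \left(507 + f\right)}{F + f}$)
$-431149 + Y{\left(s{\left(11,-25 \right)},S{\left(3 \right)} \right)} = -431149 + \frac{2 \left(507 + \left(-5 + 3\right)\right)}{\frac{13}{14 + 11} + \left(-5 + 3\right)} = -431149 + \frac{2 \left(507 - 2\right)}{\frac{13}{25} - 2} = -431149 + 2 \frac{1}{13 \cdot \frac{1}{25} - 2} \cdot 505 = -431149 + 2 \frac{1}{\frac{13}{25} - 2} \cdot 505 = -431149 + 2 \frac{1}{- \frac{37}{25}} \cdot 505 = -431149 + 2 \left(- \frac{25}{37}\right) 505 = -431149 - \frac{25250}{37} = - \frac{15977763}{37}$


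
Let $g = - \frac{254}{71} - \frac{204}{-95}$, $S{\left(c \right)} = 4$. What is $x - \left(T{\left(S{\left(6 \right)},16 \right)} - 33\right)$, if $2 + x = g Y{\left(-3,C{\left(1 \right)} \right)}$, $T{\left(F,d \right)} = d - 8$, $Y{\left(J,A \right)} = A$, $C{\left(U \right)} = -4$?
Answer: $\frac{193719}{6745} \approx 28.72$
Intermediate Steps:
$g = - \frac{9646}{6745}$ ($g = \left(-254\right) \frac{1}{71} - - \frac{204}{95} = - \frac{254}{71} + \frac{204}{95} = - \frac{9646}{6745} \approx -1.4301$)
$T{\left(F,d \right)} = -8 + d$ ($T{\left(F,d \right)} = d - 8 = -8 + d$)
$x = \frac{25094}{6745}$ ($x = -2 - - \frac{38584}{6745} = -2 + \frac{38584}{6745} = \frac{25094}{6745} \approx 3.7204$)
$x - \left(T{\left(S{\left(6 \right)},16 \right)} - 33\right) = \frac{25094}{6745} - \left(\left(-8 + 16\right) - 33\right) = \frac{25094}{6745} - \left(8 - 33\right) = \frac{25094}{6745} - -25 = \frac{25094}{6745} + 25 = \frac{193719}{6745}$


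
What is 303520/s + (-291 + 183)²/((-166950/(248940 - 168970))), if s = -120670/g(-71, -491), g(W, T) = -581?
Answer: -92351719744/22384285 ≈ -4125.7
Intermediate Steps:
s = 120670/581 (s = -120670/(-581) = -120670*(-1/581) = 120670/581 ≈ 207.69)
303520/s + (-291 + 183)²/((-166950/(248940 - 168970))) = 303520/(120670/581) + (-291 + 183)²/((-166950/(248940 - 168970))) = 303520*(581/120670) + (-108)²/((-166950/79970)) = 17634512/12067 + 11664/((-166950*1/79970)) = 17634512/12067 + 11664/(-16695/7997) = 17634512/12067 + 11664*(-7997/16695) = 17634512/12067 - 10364112/1855 = -92351719744/22384285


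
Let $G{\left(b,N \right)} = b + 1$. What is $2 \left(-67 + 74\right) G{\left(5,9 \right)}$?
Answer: $84$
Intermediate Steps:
$G{\left(b,N \right)} = 1 + b$
$2 \left(-67 + 74\right) G{\left(5,9 \right)} = 2 \left(-67 + 74\right) \left(1 + 5\right) = 2 \cdot 7 \cdot 6 = 2 \cdot 42 = 84$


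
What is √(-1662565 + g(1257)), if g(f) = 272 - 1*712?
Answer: I*√1663005 ≈ 1289.6*I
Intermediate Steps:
g(f) = -440 (g(f) = 272 - 712 = -440)
√(-1662565 + g(1257)) = √(-1662565 - 440) = √(-1663005) = I*√1663005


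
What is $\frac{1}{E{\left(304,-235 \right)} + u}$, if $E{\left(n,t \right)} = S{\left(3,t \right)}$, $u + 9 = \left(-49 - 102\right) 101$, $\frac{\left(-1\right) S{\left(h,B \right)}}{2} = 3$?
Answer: $- \frac{1}{15266} \approx -6.5505 \cdot 10^{-5}$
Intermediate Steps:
$S{\left(h,B \right)} = -6$ ($S{\left(h,B \right)} = \left(-2\right) 3 = -6$)
$u = -15260$ ($u = -9 + \left(-49 - 102\right) 101 = -9 - 15251 = -15260$)
$E{\left(n,t \right)} = -6$
$\frac{1}{E{\left(304,-235 \right)} + u} = \frac{1}{-6 - 15260} = \frac{1}{-15266} = - \frac{1}{15266}$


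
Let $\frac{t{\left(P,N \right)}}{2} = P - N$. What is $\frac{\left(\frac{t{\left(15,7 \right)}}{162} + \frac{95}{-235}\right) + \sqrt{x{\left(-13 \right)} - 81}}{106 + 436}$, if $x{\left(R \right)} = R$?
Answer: $- \frac{1163}{2063394} + \frac{i \sqrt{94}}{542} \approx -0.00056363 + 0.017888 i$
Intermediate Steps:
$t{\left(P,N \right)} = - 2 N + 2 P$ ($t{\left(P,N \right)} = 2 \left(P - N\right) = - 2 N + 2 P$)
$\frac{\left(\frac{t{\left(15,7 \right)}}{162} + \frac{95}{-235}\right) + \sqrt{x{\left(-13 \right)} - 81}}{106 + 436} = \frac{\left(\frac{\left(-2\right) 7 + 2 \cdot 15}{162} + \frac{95}{-235}\right) + \sqrt{-13 - 81}}{106 + 436} = \frac{\left(\left(-14 + 30\right) \frac{1}{162} + 95 \left(- \frac{1}{235}\right)\right) + \sqrt{-94}}{542} = \left(\left(16 \cdot \frac{1}{162} - \frac{19}{47}\right) + i \sqrt{94}\right) \frac{1}{542} = \left(\left(\frac{8}{81} - \frac{19}{47}\right) + i \sqrt{94}\right) \frac{1}{542} = \left(- \frac{1163}{3807} + i \sqrt{94}\right) \frac{1}{542} = - \frac{1163}{2063394} + \frac{i \sqrt{94}}{542}$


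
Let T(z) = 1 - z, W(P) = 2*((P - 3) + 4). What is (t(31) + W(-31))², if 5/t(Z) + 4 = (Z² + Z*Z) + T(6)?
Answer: 13173300625/3659569 ≈ 3599.7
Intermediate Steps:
W(P) = 2 + 2*P (W(P) = 2*((-3 + P) + 4) = 2*(1 + P) = 2 + 2*P)
t(Z) = 5/(-9 + 2*Z²) (t(Z) = 5/(-4 + ((Z² + Z*Z) + (1 - 1*6))) = 5/(-4 + ((Z² + Z²) + (1 - 6))) = 5/(-4 + (2*Z² - 5)) = 5/(-4 + (-5 + 2*Z²)) = 5/(-9 + 2*Z²))
(t(31) + W(-31))² = (5/(-9 + 2*31²) + (2 + 2*(-31)))² = (5/(-9 + 2*961) + (2 - 62))² = (5/(-9 + 1922) - 60)² = (5/1913 - 60)² = (-114775/1913)² = 13173300625/3659569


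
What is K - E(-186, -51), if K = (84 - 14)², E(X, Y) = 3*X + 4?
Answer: 5454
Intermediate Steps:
E(X, Y) = 4 + 3*X
K = 4900 (K = 70² = 4900)
K - E(-186, -51) = 4900 - (4 + 3*(-186)) = 4900 - (4 - 558) = 4900 - 1*(-554) = 4900 + 554 = 5454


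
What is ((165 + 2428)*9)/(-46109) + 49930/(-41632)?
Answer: -1636894177/959804944 ≈ -1.7054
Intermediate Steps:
((165 + 2428)*9)/(-46109) + 49930/(-41632) = (2593*9)*(-1/46109) + 49930*(-1/41632) = 23337*(-1/46109) - 24965/20816 = -23337/46109 - 24965/20816 = -1636894177/959804944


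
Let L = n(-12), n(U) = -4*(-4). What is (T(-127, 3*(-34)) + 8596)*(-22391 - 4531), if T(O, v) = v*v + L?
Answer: -511948752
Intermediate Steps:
n(U) = 16
L = 16
T(O, v) = 16 + v² (T(O, v) = v*v + 16 = v² + 16 = 16 + v²)
(T(-127, 3*(-34)) + 8596)*(-22391 - 4531) = ((16 + (3*(-34))²) + 8596)*(-22391 - 4531) = ((16 + (-102)²) + 8596)*(-26922) = ((16 + 10404) + 8596)*(-26922) = (10420 + 8596)*(-26922) = 19016*(-26922) = -511948752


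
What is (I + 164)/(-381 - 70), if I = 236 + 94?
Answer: -494/451 ≈ -1.0953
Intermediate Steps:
I = 330
(I + 164)/(-381 - 70) = (330 + 164)/(-381 - 70) = 494/(-451) = 494*(-1/451) = -494/451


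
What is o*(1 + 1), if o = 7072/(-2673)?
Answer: -14144/2673 ≈ -5.2914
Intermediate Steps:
o = -7072/2673 (o = 7072*(-1/2673) = -7072/2673 ≈ -2.6457)
o*(1 + 1) = -7072*(1 + 1)/2673 = -7072/2673*2 = -14144/2673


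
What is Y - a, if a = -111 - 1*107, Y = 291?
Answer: 509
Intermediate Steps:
a = -218 (a = -111 - 107 = -218)
Y - a = 291 - 1*(-218) = 291 + 218 = 509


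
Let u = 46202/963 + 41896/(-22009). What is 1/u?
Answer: 21194667/976513970 ≈ 0.021704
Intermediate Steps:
u = 976513970/21194667 (u = 46202*(1/963) + 41896*(-1/22009) = 46202/963 - 41896/22009 = 976513970/21194667 ≈ 46.074)
1/u = 1/(976513970/21194667) = 21194667/976513970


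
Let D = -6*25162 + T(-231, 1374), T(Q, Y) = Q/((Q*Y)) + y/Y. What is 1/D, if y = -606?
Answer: -1374/207436133 ≈ -6.6237e-6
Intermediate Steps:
T(Q, Y) = -605/Y (T(Q, Y) = Q/((Q*Y)) - 606/Y = Q*(1/(Q*Y)) - 606/Y = 1/Y - 606/Y = -605/Y)
D = -207436133/1374 (D = -6*25162 - 605/1374 = -150972 - 605*1/1374 = -150972 - 605/1374 = -207436133/1374 ≈ -1.5097e+5)
1/D = 1/(-207436133/1374) = -1374/207436133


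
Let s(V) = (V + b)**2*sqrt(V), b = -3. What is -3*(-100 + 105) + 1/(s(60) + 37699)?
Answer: -11817780416/787854541 - 6498*sqrt(15)/787854541 ≈ -15.000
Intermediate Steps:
s(V) = sqrt(V)*(-3 + V)**2 (s(V) = (V - 3)**2*sqrt(V) = (-3 + V)**2*sqrt(V) = sqrt(V)*(-3 + V)**2)
-3*(-100 + 105) + 1/(s(60) + 37699) = -3*(-100 + 105) + 1/(sqrt(60)*(-3 + 60)**2 + 37699) = -3*5 + 1/((2*sqrt(15))*57**2 + 37699) = -15 + 1/((2*sqrt(15))*3249 + 37699) = -15 + 1/(6498*sqrt(15) + 37699) = -15 + 1/(37699 + 6498*sqrt(15))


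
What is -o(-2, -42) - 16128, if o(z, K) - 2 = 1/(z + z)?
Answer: -64519/4 ≈ -16130.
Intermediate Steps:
o(z, K) = 2 + 1/(2*z) (o(z, K) = 2 + 1/(z + z) = 2 + 1/(2*z))
-o(-2, -42) - 16128 = -(2 + (½)/(-2)) - 16128 = -(2 + (½)*(-½)) - 16128 = -(2 - ¼) - 16128 = -1*7/4 - 16128 = -7/4 - 16128 = -64519/4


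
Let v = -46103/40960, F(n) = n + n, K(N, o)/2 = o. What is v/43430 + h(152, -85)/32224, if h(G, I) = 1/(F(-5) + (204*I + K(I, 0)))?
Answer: -3222167399/124319346442240 ≈ -2.5918e-5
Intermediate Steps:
K(N, o) = 2*o
F(n) = 2*n
v = -46103/40960 (v = -46103*1/40960 = -46103/40960 ≈ -1.1256)
h(G, I) = 1/(-10 + 204*I) (h(G, I) = 1/(2*(-5) + (204*I + 2*0)) = 1/(-10 + (204*I + 0)) = 1/(-10 + 204*I))
v/43430 + h(152, -85)/32224 = -46103/40960/43430 + (1/(2*(-5 + 102*(-85))))/32224 = -46103/40960*1/43430 + (1/(2*(-5 - 8670)))*(1/32224) = -46103/1778892800 + ((½)/(-8675))*(1/32224) = -46103/1778892800 + ((½)*(-1/8675))*(1/32224) = -46103/1778892800 - 1/17350*1/32224 = -46103/1778892800 - 1/559086400 = -3222167399/124319346442240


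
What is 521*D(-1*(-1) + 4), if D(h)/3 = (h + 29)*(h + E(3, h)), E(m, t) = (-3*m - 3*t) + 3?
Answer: -850272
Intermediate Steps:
E(m, t) = 3 - 3*m - 3*t
D(h) = 3*(-6 - 2*h)*(29 + h) (D(h) = 3*((h + 29)*(h + (3 - 3*3 - 3*h))) = 3*((29 + h)*(h + (3 - 9 - 3*h))) = 3*((29 + h)*(h + (-6 - 3*h))) = 3*((29 + h)*(-6 - 2*h)) = 3*((-6 - 2*h)*(29 + h)) = 3*(-6 - 2*h)*(29 + h))
521*D(-1*(-1) + 4) = 521*(-522 - 192*(-1*(-1) + 4) - 6*(-1*(-1) + 4)²) = 521*(-522 - 192*(1 + 4) - 6*(1 + 4)²) = 521*(-522 - 192*5 - 6*5²) = 521*(-522 - 960 - 6*25) = 521*(-522 - 960 - 150) = 521*(-1632) = -850272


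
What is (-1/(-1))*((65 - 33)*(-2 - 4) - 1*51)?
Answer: -243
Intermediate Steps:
(-1/(-1))*((65 - 33)*(-2 - 4) - 1*51) = (-1*(-1))*(32*(-6) - 51) = 1*(-192 - 51) = 1*(-243) = -243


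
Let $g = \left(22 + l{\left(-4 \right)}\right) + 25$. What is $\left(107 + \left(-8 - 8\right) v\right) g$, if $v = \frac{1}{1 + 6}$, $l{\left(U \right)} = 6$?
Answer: $\frac{38849}{7} \approx 5549.9$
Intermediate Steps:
$g = 53$ ($g = \left(22 + 6\right) + 25 = 28 + 25 = 53$)
$v = \frac{1}{7} \approx 0.14286$
$\left(107 + \left(-8 - 8\right) v\right) g = \left(107 + \left(-8 - 8\right) \frac{1}{7}\right) 53 = \left(107 - \frac{16}{7}\right) 53 = \frac{733}{7} \cdot 53 = \frac{38849}{7}$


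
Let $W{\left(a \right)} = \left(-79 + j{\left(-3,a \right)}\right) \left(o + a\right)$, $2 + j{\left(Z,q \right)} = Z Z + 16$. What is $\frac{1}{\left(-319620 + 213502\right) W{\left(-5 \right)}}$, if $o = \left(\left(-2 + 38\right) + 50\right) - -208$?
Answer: $\frac{1}{1717413712} \approx 5.8227 \cdot 10^{-10}$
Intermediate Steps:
$j{\left(Z,q \right)} = 14 + Z^{2}$ ($j{\left(Z,q \right)} = -2 + \left(Z Z + 16\right) = -2 + \left(Z^{2} + 16\right) = -2 + \left(16 + Z^{2}\right) = 14 + Z^{2}$)
$o = 294$ ($o = \left(36 + 50\right) + 208 = 86 + 208 = 294$)
$W{\left(a \right)} = -16464 - 56 a$ ($W{\left(a \right)} = \left(-79 + \left(14 + \left(-3\right)^{2}\right)\right) \left(294 + a\right) = \left(-79 + \left(14 + 9\right)\right) \left(294 + a\right) = \left(-79 + 23\right) \left(294 + a\right) = - 56 \left(294 + a\right) = -16464 - 56 a$)
$\frac{1}{\left(-319620 + 213502\right) W{\left(-5 \right)}} = \frac{1}{\left(-319620 + 213502\right) \left(-16464 - -280\right)} = \frac{1}{\left(-106118\right) \left(-16464 + 280\right)} = - \frac{1}{106118 \left(-16184\right)} = \left(- \frac{1}{106118}\right) \left(- \frac{1}{16184}\right) = \frac{1}{1717413712}$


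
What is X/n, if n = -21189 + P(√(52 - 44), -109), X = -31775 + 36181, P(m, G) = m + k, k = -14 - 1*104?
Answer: -93878642/453988241 - 8812*√2/453988241 ≈ -0.20681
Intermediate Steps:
k = -118 (k = -14 - 104 = -118)
P(m, G) = -118 + m (P(m, G) = m - 118 = -118 + m)
X = 4406
n = -21307 + 2*√2 (n = -21189 + (-118 + √(52 - 44)) = -21189 + (-118 + √8) = -21189 + (-118 + 2*√2) = -21307 + 2*√2 ≈ -21304.)
X/n = 4406/(-21307 + 2*√2)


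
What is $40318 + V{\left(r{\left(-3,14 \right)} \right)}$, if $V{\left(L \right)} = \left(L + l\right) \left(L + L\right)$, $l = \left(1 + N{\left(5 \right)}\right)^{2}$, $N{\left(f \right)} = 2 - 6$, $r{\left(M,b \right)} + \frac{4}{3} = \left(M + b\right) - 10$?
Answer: $\frac{362810}{9} \approx 40312.0$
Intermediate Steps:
$r{\left(M,b \right)} = - \frac{34}{3} + M + b$ ($r{\left(M,b \right)} = - \frac{4}{3} - \left(10 - M - b\right) = - \frac{4}{3} + \left(-10 + M + b\right) = - \frac{34}{3} + M + b$)
$N{\left(f \right)} = -4$ ($N{\left(f \right)} = 2 - 6 = -4$)
$l = 9$ ($l = \left(1 - 4\right)^{2} = \left(-3\right)^{2} = 9$)
$V{\left(L \right)} = 2 L \left(9 + L\right)$ ($V{\left(L \right)} = \left(L + 9\right) \left(L + L\right) = \left(9 + L\right) 2 L = 2 L \left(9 + L\right)$)
$40318 + V{\left(r{\left(-3,14 \right)} \right)} = 40318 + 2 \left(- \frac{34}{3} - 3 + 14\right) \left(9 - \frac{1}{3}\right) = 40318 + 2 \left(- \frac{1}{3}\right) \left(9 - \frac{1}{3}\right) = 40318 + 2 \left(- \frac{1}{3}\right) \frac{26}{3} = 40318 - \frac{52}{9} = \frac{362810}{9}$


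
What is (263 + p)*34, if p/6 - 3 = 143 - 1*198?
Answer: -1666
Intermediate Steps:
p = -312 (p = 18 + 6*(143 - 1*198) = 18 + 6*(143 - 198) = 18 + 6*(-55) = 18 - 330 = -312)
(263 + p)*34 = (263 - 312)*34 = -49*34 = -1666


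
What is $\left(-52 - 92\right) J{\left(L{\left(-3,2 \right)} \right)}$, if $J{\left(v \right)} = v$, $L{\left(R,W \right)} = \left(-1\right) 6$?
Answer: $864$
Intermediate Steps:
$L{\left(R,W \right)} = -6$
$\left(-52 - 92\right) J{\left(L{\left(-3,2 \right)} \right)} = \left(-52 - 92\right) \left(-6\right) = \left(-144\right) \left(-6\right) = 864$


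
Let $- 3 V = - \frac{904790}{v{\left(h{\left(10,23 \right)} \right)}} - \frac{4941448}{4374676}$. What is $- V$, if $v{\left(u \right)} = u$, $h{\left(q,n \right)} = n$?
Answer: $- \frac{989569187836}{75463161} \approx -13113.0$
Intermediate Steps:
$V = \frac{989569187836}{75463161}$ ($V = - \frac{- \frac{904790}{23} - \frac{4941448}{4374676}}{3} = - \frac{\left(-904790\right) \frac{1}{23} - \frac{1235362}{1093669}}{3} = - \frac{- \frac{904790}{23} - \frac{1235362}{1093669}}{3} = \left(- \frac{1}{3}\right) \left(- \frac{989569187836}{25154387}\right) = \frac{989569187836}{75463161} \approx 13113.0$)
$- V = \left(-1\right) \frac{989569187836}{75463161} = - \frac{989569187836}{75463161}$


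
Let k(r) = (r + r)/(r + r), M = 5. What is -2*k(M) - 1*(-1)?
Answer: -1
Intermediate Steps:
k(r) = 1 (k(r) = (2*r)/((2*r)) = (2*r)*(1/(2*r)) = 1)
-2*k(M) - 1*(-1) = -2*1 - 1*(-1) = -2 + 1 = -1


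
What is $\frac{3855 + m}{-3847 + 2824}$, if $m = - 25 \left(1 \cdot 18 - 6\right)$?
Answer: $- \frac{1185}{341} \approx -3.4751$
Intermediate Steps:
$m = -300$ ($m = - 25 \left(18 - 6\right) = \left(-25\right) 12 = -300$)
$\frac{3855 + m}{-3847 + 2824} = \frac{3855 - 300}{-3847 + 2824} = \frac{3555}{-1023} = 3555 \left(- \frac{1}{1023}\right) = - \frac{1185}{341}$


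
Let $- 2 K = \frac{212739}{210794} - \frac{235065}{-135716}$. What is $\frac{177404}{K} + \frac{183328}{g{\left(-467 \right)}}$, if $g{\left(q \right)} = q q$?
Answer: $- \frac{1106836938623698120448}{8551528968815163} \approx -1.2943 \cdot 10^{5}$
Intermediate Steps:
$g{\left(q \right)} = q^{2}$
$K = - \frac{39211188867}{28608118504}$ ($K = - \frac{\frac{212739}{210794} - \frac{235065}{-135716}}{2} = - \frac{212739 \cdot \frac{1}{210794} - - \frac{235065}{135716}}{2} = - \frac{\frac{212739}{210794} + \frac{235065}{135716}}{2} = \left(- \frac{1}{2}\right) \frac{39211188867}{14304059252} = - \frac{39211188867}{28608118504} \approx -1.3706$)
$\frac{177404}{K} + \frac{183328}{g{\left(-467 \right)}} = \frac{177404}{- \frac{39211188867}{28608118504}} + \frac{183328}{\left(-467\right)^{2}} = 177404 \left(- \frac{28608118504}{39211188867}\right) + \frac{183328}{218089} = - \frac{5075194655083616}{39211188867} + 183328 \cdot \frac{1}{218089} = - \frac{5075194655083616}{39211188867} + \frac{183328}{218089} = - \frac{1106836938623698120448}{8551528968815163}$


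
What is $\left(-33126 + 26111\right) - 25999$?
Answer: $-33014$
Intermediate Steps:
$\left(-33126 + 26111\right) - 25999 = -7015 - 25999 = -33014$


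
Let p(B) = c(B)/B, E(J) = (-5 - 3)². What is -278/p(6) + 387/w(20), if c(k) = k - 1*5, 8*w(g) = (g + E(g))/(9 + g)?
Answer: -4194/7 ≈ -599.14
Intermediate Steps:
E(J) = 64 (E(J) = (-8)² = 64)
w(g) = (64 + g)/(8*(9 + g)) (w(g) = ((g + 64)/(9 + g))/8 = ((64 + g)/(9 + g))/8 = (64 + g)/(8*(9 + g)))
c(k) = -5 + k (c(k) = k - 5 = -5 + k)
p(B) = (-5 + B)/B
-278/p(6) + 387/w(20) = -278*6/(-5 + 6) + 387/(((64 + 20)/(8*(9 + 20)))) = -278/((⅙)*1) + 387/(((⅛)*84/29)) = -278/⅙ + 387/(((⅛)*(1/29)*84)) = -278*6 + 387/(21/58) = -1668 + 387*(58/21) = -1668 + 7482/7 = -4194/7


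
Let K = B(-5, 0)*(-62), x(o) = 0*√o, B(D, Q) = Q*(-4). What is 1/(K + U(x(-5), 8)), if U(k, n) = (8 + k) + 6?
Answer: 1/14 ≈ 0.071429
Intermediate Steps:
B(D, Q) = -4*Q
x(o) = 0
U(k, n) = 14 + k
K = 0 (K = -4*0*(-62) = 0*(-62) = 0)
1/(K + U(x(-5), 8)) = 1/(0 + (14 + 0)) = 1/(0 + 14) = 1/14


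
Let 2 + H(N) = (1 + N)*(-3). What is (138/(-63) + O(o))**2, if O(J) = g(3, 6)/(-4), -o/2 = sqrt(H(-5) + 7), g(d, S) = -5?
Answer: 6241/7056 ≈ 0.88450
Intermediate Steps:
H(N) = -5 - 3*N (H(N) = -2 + (1 + N)*(-3) = -2 + (-3 - 3*N) = -5 - 3*N)
o = -2*sqrt(17) (o = -2*sqrt((-5 - 3*(-5)) + 7) = -2*sqrt((-5 + 15) + 7) = -2*sqrt(10 + 7) = -2*sqrt(17) ≈ -8.2462)
O(J) = 5/4 (O(J) = -5/(-4) = -5*(-1/4) = 5/4)
(138/(-63) + O(o))**2 = (138/(-63) + 5/4)**2 = (138*(-1/63) + 5/4)**2 = (-46/21 + 5/4)**2 = (-79/84)**2 = 6241/7056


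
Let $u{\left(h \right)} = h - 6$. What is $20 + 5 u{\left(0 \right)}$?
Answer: $-10$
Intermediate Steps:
$u{\left(h \right)} = -6 + h$ ($u{\left(h \right)} = h - 6 = -6 + h$)
$20 + 5 u{\left(0 \right)} = 20 + 5 \left(-6 + 0\right) = 20 + 5 \left(-6\right) = 20 - 30 = -10$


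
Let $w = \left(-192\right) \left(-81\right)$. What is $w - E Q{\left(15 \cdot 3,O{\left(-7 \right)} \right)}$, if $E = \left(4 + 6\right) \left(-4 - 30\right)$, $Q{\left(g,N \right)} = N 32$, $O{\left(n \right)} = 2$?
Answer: $37312$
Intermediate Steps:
$w = 15552$
$Q{\left(g,N \right)} = 32 N$
$E = -340$ ($E = 10 \left(-4 - 30\right) = 10 \left(-34\right) = -340$)
$w - E Q{\left(15 \cdot 3,O{\left(-7 \right)} \right)} = 15552 - - 340 \cdot 32 \cdot 2 = 15552 - \left(-340\right) 64 = 15552 - -21760 = 15552 + 21760 = 37312$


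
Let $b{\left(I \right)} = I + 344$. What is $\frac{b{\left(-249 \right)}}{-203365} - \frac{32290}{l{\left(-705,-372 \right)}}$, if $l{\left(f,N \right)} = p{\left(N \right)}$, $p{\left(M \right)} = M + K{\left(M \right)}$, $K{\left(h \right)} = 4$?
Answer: $\frac{656662089}{7483832} \approx 87.744$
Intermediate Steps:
$b{\left(I \right)} = 344 + I$
$p{\left(M \right)} = 4 + M$ ($p{\left(M \right)} = M + 4 = 4 + M$)
$l{\left(f,N \right)} = 4 + N$
$\frac{b{\left(-249 \right)}}{-203365} - \frac{32290}{l{\left(-705,-372 \right)}} = \frac{344 - 249}{-203365} - \frac{32290}{4 - 372} = 95 \left(- \frac{1}{203365}\right) - \frac{32290}{-368} = - \frac{19}{40673} - - \frac{16145}{184} = - \frac{19}{40673} + \frac{16145}{184} = \frac{656662089}{7483832}$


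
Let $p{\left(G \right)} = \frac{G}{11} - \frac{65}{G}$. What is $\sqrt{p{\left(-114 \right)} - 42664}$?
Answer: $\frac{i \sqrt{67105222998}}{1254} \approx 206.58 i$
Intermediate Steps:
$p{\left(G \right)} = - \frac{65}{G} + \frac{G}{11}$ ($p{\left(G \right)} = G \frac{1}{11} - \frac{65}{G} = \frac{G}{11} - \frac{65}{G} = - \frac{65}{G} + \frac{G}{11}$)
$\sqrt{p{\left(-114 \right)} - 42664} = \sqrt{\left(- \frac{65}{-114} + \frac{1}{11} \left(-114\right)\right) - 42664} = \sqrt{\left(\left(-65\right) \left(- \frac{1}{114}\right) - \frac{114}{11}\right) - 42664} = \sqrt{\left(\frac{65}{114} - \frac{114}{11}\right) - 42664} = \sqrt{- \frac{12281}{1254} - 42664} = \sqrt{- \frac{53512937}{1254}} = \frac{i \sqrt{67105222998}}{1254}$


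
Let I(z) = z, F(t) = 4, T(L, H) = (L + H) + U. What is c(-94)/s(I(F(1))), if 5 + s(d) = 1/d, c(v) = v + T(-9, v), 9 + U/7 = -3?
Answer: 1124/19 ≈ 59.158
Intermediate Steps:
U = -84 (U = -63 + 7*(-3) = -63 - 21 = -84)
T(L, H) = -84 + H + L (T(L, H) = (L + H) - 84 = (H + L) - 84 = -84 + H + L)
c(v) = -93 + 2*v (c(v) = v + (-84 + v - 9) = v + (-93 + v) = -93 + 2*v)
s(d) = -5 + 1/d
c(-94)/s(I(F(1))) = (-93 + 2*(-94))/(-5 + 1/4) = (-93 - 188)/(-5 + 1/4) = -281/(-19/4) = -281*(-4/19) = 1124/19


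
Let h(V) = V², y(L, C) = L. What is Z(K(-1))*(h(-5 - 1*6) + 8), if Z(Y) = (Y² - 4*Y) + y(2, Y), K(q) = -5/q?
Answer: 903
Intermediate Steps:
Z(Y) = 2 + Y² - 4*Y (Z(Y) = (Y² - 4*Y) + 2 = 2 + Y² - 4*Y)
Z(K(-1))*(h(-5 - 1*6) + 8) = (2 + (-5/(-1))² - (-20)/(-1))*((-5 - 1*6)² + 8) = (2 + (-5*(-1))² - (-20)*(-1))*((-5 - 6)² + 8) = (2 + 5² - 4*5)*((-11)² + 8) = (2 + 25 - 20)*(121 + 8) = 7*129 = 903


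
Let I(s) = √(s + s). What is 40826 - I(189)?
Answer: 40826 - 3*√42 ≈ 40807.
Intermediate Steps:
I(s) = √2*√s (I(s) = √(2*s) = √2*√s)
40826 - I(189) = 40826 - √2*√189 = 40826 - √2*3*√21 = 40826 - 3*√42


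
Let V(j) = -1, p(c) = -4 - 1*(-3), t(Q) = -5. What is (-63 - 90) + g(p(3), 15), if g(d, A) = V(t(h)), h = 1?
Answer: -154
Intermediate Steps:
p(c) = -1 (p(c) = -4 + 3 = -1)
g(d, A) = -1
(-63 - 90) + g(p(3), 15) = (-63 - 90) - 1 = -153 - 1 = -154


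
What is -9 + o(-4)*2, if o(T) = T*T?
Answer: 23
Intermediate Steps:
o(T) = T²
-9 + o(-4)*2 = -9 + (-4)²*2 = -9 + 16*2 = -9 + 32 = 23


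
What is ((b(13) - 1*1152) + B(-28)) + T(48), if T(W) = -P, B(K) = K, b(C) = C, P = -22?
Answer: -1145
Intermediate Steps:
T(W) = 22 (T(W) = -1*(-22) = 22)
((b(13) - 1*1152) + B(-28)) + T(48) = ((13 - 1*1152) - 28) + 22 = ((13 - 1152) - 28) + 22 = (-1139 - 28) + 22 = -1167 + 22 = -1145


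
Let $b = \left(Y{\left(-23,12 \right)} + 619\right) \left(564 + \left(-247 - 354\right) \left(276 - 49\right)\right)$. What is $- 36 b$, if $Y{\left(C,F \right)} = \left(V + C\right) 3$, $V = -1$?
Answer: $2675414196$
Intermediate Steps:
$Y{\left(C,F \right)} = -3 + 3 C$ ($Y{\left(C,F \right)} = \left(-1 + C\right) 3 = -3 + 3 C$)
$b = -74317061$ ($b = \left(\left(-3 + 3 \left(-23\right)\right) + 619\right) \left(564 + \left(-247 - 354\right) \left(276 - 49\right)\right) = \left(\left(-3 - 69\right) + 619\right) \left(564 - 136427\right) = \left(-72 + 619\right) \left(564 - 136427\right) = 547 \left(-135863\right) = -74317061$)
$- 36 b = \left(-36\right) \left(-74317061\right) = 2675414196$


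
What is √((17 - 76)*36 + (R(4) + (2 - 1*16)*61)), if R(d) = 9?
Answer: I*√2969 ≈ 54.489*I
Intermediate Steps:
√((17 - 76)*36 + (R(4) + (2 - 1*16)*61)) = √((17 - 76)*36 + (9 + (2 - 1*16)*61)) = √(-59*36 + (9 + (2 - 16)*61)) = √(-2124 + (9 - 14*61)) = √(-2124 + (9 - 854)) = √(-2124 - 845) = √(-2969) = I*√2969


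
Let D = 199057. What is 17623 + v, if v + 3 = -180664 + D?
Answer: 36013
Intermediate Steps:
v = 18390 (v = -3 + (-180664 + 199057) = -3 + 18393 = 18390)
17623 + v = 17623 + 18390 = 36013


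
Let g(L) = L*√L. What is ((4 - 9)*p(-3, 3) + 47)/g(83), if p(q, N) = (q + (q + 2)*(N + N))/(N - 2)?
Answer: 92*√83/6889 ≈ 0.12167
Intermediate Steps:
p(q, N) = (q + 2*N*(2 + q))/(-2 + N) (p(q, N) = (q + (2 + q)*(2*N))/(-2 + N) = (q + 2*N*(2 + q))/(-2 + N))
g(L) = L^(3/2)
((4 - 9)*p(-3, 3) + 47)/g(83) = ((4 - 9)*((-3 + 4*3 + 2*3*(-3))/(-2 + 3)) + 47)/(83^(3/2)) = (-5*(-3 + 12 - 18)/1 + 47)/((83*√83)) = (-5*(-9) + 47)*(√83/6889) = (45 + 47)*(√83/6889) = 92*(√83/6889) = 92*√83/6889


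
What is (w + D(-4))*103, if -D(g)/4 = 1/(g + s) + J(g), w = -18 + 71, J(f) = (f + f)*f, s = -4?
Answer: -15347/2 ≈ -7673.5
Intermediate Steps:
J(f) = 2*f**2 (J(f) = (2*f)*f = 2*f**2)
w = 53
D(g) = -8*g**2 - 4/(-4 + g) (D(g) = -4*(1/(g - 4) + 2*g**2) = -4*(1/(-4 + g) + 2*g**2) = -8*g**2 - 4/(-4 + g))
(w + D(-4))*103 = (53 + 4*(-1 - 2*(-4)**3 + 8*(-4)**2)/(-4 - 4))*103 = (53 + 4*(-1 - 2*(-64) + 8*16)/(-8))*103 = (53 + 4*(-1/8)*(-1 + 128 + 128))*103 = (53 + 4*(-1/8)*255)*103 = (53 - 255/2)*103 = -149/2*103 = -15347/2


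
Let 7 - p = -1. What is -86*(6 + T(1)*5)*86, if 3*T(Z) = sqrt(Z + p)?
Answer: -81356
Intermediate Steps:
p = 8 (p = 7 - 1*(-1) = 7 + 1 = 8)
T(Z) = sqrt(8 + Z)/3 (T(Z) = sqrt(Z + 8)/3 = sqrt(8 + Z)/3)
-86*(6 + T(1)*5)*86 = -86*(6 + (sqrt(8 + 1)/3)*5)*86 = -86*(6 + (sqrt(9)/3)*5)*86 = -86*(6 + ((1/3)*3)*5)*86 = -86*(6 + 1*5)*86 = -86*(6 + 5)*86 = -86*11*86 = -946*86 = -81356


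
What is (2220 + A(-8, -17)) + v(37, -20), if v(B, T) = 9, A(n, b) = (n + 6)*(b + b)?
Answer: 2297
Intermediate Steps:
A(n, b) = 2*b*(6 + n) (A(n, b) = (6 + n)*(2*b) = 2*b*(6 + n))
(2220 + A(-8, -17)) + v(37, -20) = (2220 + 2*(-17)*(6 - 8)) + 9 = (2220 + 2*(-17)*(-2)) + 9 = (2220 + 68) + 9 = 2288 + 9 = 2297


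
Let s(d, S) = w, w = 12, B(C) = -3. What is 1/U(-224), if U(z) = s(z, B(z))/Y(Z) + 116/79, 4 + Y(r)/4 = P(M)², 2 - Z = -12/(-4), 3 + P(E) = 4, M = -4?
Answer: 79/37 ≈ 2.1351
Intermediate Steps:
P(E) = 1 (P(E) = -3 + 4 = 1)
Z = -1 (Z = 2 - (-12)/(-4) = 2 - (-12)*(-1)/4 = 2 - 1*3 = 2 - 3 = -1)
s(d, S) = 12
Y(r) = -12 (Y(r) = -16 + 4*1² = -16 + 4*1 = -16 + 4 = -12)
U(z) = 37/79 (U(z) = 12/(-12) + 116/79 = 12*(-1/12) + 116*(1/79) = -1 + 116/79 = 37/79)
1/U(-224) = 1/(37/79) = 79/37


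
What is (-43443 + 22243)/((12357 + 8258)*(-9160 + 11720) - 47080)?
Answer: -530/1318183 ≈ -0.00040207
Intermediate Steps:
(-43443 + 22243)/((12357 + 8258)*(-9160 + 11720) - 47080) = -21200/(20615*2560 - 47080) = -21200/(52774400 - 47080) = -21200/52727320 = -21200*1/52727320 = -530/1318183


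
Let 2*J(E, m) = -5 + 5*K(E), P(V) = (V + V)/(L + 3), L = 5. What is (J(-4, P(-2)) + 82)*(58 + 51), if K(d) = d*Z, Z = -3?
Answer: 23871/2 ≈ 11936.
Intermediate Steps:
P(V) = V/4 (P(V) = (V + V)/(5 + 3) = (2*V)/8 = (2*V)*(1/8) = V/4)
K(d) = -3*d (K(d) = d*(-3) = -3*d)
J(E, m) = -5/2 - 15*E/2 (J(E, m) = (-5 + 5*(-3*E))/2 = (-5 - 15*E)/2 = -5/2 - 15*E/2)
(J(-4, P(-2)) + 82)*(58 + 51) = ((-5/2 - 15/2*(-4)) + 82)*(58 + 51) = ((-5/2 + 30) + 82)*109 = (55/2 + 82)*109 = (219/2)*109 = 23871/2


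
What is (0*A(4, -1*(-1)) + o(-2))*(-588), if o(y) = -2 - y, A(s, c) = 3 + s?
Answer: 0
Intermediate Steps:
(0*A(4, -1*(-1)) + o(-2))*(-588) = (0*(3 + 4) + (-2 - 1*(-2)))*(-588) = (0*7 + (-2 + 2))*(-588) = (0 + 0)*(-588) = 0*(-588) = 0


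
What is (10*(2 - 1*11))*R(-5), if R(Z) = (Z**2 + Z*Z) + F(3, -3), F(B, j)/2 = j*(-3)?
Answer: -6120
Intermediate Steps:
F(B, j) = -6*j (F(B, j) = 2*(j*(-3)) = 2*(-3*j) = -6*j)
R(Z) = 18 + 2*Z**2 (R(Z) = (Z**2 + Z*Z) - 6*(-3) = (Z**2 + Z**2) + 18 = 2*Z**2 + 18 = 18 + 2*Z**2)
(10*(2 - 1*11))*R(-5) = (10*(2 - 1*11))*(18 + 2*(-5)**2) = (10*(2 - 11))*(18 + 2*25) = (10*(-9))*(18 + 50) = -90*68 = -6120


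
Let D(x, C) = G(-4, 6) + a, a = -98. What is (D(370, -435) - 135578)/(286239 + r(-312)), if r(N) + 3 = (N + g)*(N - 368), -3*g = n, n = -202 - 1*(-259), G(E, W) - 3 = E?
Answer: -135677/511316 ≈ -0.26535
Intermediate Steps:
G(E, W) = 3 + E
n = 57 (n = -202 + 259 = 57)
D(x, C) = -99 (D(x, C) = (3 - 4) - 98 = -1 - 98 = -99)
g = -19 (g = -1/3*57 = -19)
r(N) = -3 + (-368 + N)*(-19 + N) (r(N) = -3 + (N - 19)*(N - 368) = -3 + (-19 + N)*(-368 + N) = -3 + (-368 + N)*(-19 + N))
(D(370, -435) - 135578)/(286239 + r(-312)) = (-99 - 135578)/(286239 + (6989 + (-312)**2 - 387*(-312))) = -135677/(286239 + (6989 + 97344 + 120744)) = -135677/(286239 + 225077) = -135677/511316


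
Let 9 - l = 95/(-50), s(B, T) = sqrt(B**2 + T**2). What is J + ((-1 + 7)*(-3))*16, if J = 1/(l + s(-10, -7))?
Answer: -870562/3019 + 100*sqrt(149)/3019 ≈ -287.96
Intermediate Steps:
l = 109/10 (l = 9 - 95/(-50) = 9 - 95*(-1)/50 = 9 - 1*(-19/10) = 9 + 19/10 = 109/10 ≈ 10.900)
J = 1/(109/10 + sqrt(149)) (J = 1/(109/10 + sqrt((-10)**2 + (-7)**2)) = 1/(109/10 + sqrt(100 + 49)) = 1/(109/10 + sqrt(149)) ≈ 0.043278)
J + ((-1 + 7)*(-3))*16 = (-1090/3019 + 100*sqrt(149)/3019) + ((-1 + 7)*(-3))*16 = (-1090/3019 + 100*sqrt(149)/3019) + (6*(-3))*16 = (-1090/3019 + 100*sqrt(149)/3019) - 18*16 = (-1090/3019 + 100*sqrt(149)/3019) - 288 = -870562/3019 + 100*sqrt(149)/3019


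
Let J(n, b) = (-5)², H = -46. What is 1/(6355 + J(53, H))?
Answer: 1/6380 ≈ 0.00015674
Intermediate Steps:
J(n, b) = 25
1/(6355 + J(53, H)) = 1/(6355 + 25) = 1/6380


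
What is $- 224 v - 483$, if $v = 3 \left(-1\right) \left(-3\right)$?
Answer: $-2499$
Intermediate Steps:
$v = 9$ ($v = \left(-3\right) \left(-3\right) = 9$)
$- 224 v - 483 = \left(-224\right) 9 - 483 = -2016 - 483 = -2499$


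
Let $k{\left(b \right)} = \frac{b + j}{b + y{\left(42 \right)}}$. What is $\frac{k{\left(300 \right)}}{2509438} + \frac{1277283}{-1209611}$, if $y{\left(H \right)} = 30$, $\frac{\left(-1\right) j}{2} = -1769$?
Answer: $- \frac{528865990753901}{500848228421970} \approx -1.0559$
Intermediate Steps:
$j = 3538$ ($j = \left(-2\right) \left(-1769\right) = 3538$)
$k{\left(b \right)} = \frac{3538 + b}{30 + b}$ ($k{\left(b \right)} = \frac{b + 3538}{b + 30} = \frac{3538 + b}{30 + b}$)
$\frac{k{\left(300 \right)}}{2509438} + \frac{1277283}{-1209611} = \frac{\frac{1}{30 + 300} \left(3538 + 300\right)}{2509438} + \frac{1277283}{-1209611} = \frac{1}{330} \cdot 3838 \cdot \frac{1}{2509438} + 1277283 \left(- \frac{1}{1209611}\right) = \frac{1}{330} \cdot 3838 \cdot \frac{1}{2509438} - \frac{1277283}{1209611} = \frac{1919}{165} \cdot \frac{1}{2509438} - \frac{1277283}{1209611} = \frac{1919}{414057270} - \frac{1277283}{1209611} = - \frac{528865990753901}{500848228421970}$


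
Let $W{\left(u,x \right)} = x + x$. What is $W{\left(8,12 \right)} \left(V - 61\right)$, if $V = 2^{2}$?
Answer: $-1368$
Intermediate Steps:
$W{\left(u,x \right)} = 2 x$
$V = 4$
$W{\left(8,12 \right)} \left(V - 61\right) = 2 \cdot 12 \left(4 - 61\right) = 24 \left(-57\right) = -1368$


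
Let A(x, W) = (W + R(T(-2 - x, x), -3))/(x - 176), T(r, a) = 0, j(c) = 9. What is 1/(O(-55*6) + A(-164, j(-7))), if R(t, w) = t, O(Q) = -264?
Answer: -340/89769 ≈ -0.0037875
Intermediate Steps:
A(x, W) = W/(-176 + x) (A(x, W) = (W + 0)/(x - 176) = W/(-176 + x))
1/(O(-55*6) + A(-164, j(-7))) = 1/(-264 + 9/(-176 - 164)) = 1/(-264 + 9/(-340)) = 1/(-264 + 9*(-1/340)) = 1/(-264 - 9/340) = 1/(-89769/340) = -340/89769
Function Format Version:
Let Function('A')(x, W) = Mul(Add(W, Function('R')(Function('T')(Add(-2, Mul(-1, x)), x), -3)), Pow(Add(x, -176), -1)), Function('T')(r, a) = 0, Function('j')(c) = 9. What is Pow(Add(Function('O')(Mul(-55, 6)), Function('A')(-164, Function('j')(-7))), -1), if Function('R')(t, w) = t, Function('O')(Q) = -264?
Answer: Rational(-340, 89769) ≈ -0.0037875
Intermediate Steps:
Function('A')(x, W) = Mul(W, Pow(Add(-176, x), -1)) (Function('A')(x, W) = Mul(Add(W, 0), Pow(Add(x, -176), -1)) = Mul(W, Pow(Add(-176, x), -1)))
Pow(Add(Function('O')(Mul(-55, 6)), Function('A')(-164, Function('j')(-7))), -1) = Pow(Add(-264, Mul(9, Pow(Add(-176, -164), -1))), -1) = Pow(Add(-264, Mul(9, Pow(-340, -1))), -1) = Pow(Add(-264, Mul(9, Rational(-1, 340))), -1) = Pow(Add(-264, Rational(-9, 340)), -1) = Pow(Rational(-89769, 340), -1) = Rational(-340, 89769)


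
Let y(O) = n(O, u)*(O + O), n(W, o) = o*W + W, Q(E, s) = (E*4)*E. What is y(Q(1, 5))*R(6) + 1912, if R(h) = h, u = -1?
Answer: 1912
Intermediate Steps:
Q(E, s) = 4*E**2 (Q(E, s) = (4*E)*E = 4*E**2)
n(W, o) = W + W*o (n(W, o) = W*o + W = W + W*o)
y(O) = 0 (y(O) = (O*(1 - 1))*(O + O) = (O*0)*(2*O) = 0*(2*O) = 0)
y(Q(1, 5))*R(6) + 1912 = 0*6 + 1912 = 0 + 1912 = 1912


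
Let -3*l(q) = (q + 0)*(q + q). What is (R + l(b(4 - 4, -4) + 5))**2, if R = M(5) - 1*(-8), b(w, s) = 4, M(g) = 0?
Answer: 2116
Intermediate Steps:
R = 8 (R = 0 - 1*(-8) = 0 + 8 = 8)
l(q) = -2*q**2/3 (l(q) = -(q + 0)*(q + q)/3 = -q*2*q/3 = -2*q**2/3)
(R + l(b(4 - 4, -4) + 5))**2 = (8 - 2*(4 + 5)**2/3)**2 = (8 - 2/3*9**2)**2 = (8 - 2/3*81)**2 = (8 - 54)**2 = (-46)**2 = 2116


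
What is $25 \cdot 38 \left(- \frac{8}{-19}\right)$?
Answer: $400$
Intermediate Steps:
$25 \cdot 38 \left(- \frac{8}{-19}\right) = 950 \left(\left(-8\right) \left(- \frac{1}{19}\right)\right) = 950 \cdot \frac{8}{19} = 400$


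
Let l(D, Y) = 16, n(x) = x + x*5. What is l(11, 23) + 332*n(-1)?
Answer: -1976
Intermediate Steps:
n(x) = 6*x (n(x) = x + 5*x = 6*x)
l(11, 23) + 332*n(-1) = 16 + 332*(6*(-1)) = 16 + 332*(-6) = 16 - 1992 = -1976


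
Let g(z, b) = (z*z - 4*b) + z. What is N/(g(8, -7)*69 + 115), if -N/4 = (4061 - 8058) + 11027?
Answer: -5624/1403 ≈ -4.0086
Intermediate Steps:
g(z, b) = z + z**2 - 4*b (g(z, b) = (z**2 - 4*b) + z = z + z**2 - 4*b)
N = -28120 (N = -4*((4061 - 8058) + 11027) = -4*(-3997 + 11027) = -4*7030 = -28120)
N/(g(8, -7)*69 + 115) = -28120/((8 + 8**2 - 4*(-7))*69 + 115) = -28120/((8 + 64 + 28)*69 + 115) = -28120/(100*69 + 115) = -28120/(6900 + 115) = -28120/7015 = -28120*1/7015 = -5624/1403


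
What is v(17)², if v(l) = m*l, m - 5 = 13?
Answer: 93636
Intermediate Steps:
m = 18 (m = 5 + 13 = 18)
v(l) = 18*l
v(17)² = (18*17)² = 306² = 93636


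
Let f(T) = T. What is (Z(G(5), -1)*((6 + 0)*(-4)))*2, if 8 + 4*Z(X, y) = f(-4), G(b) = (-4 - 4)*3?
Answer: 144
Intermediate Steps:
G(b) = -24 (G(b) = -8*3 = -24)
Z(X, y) = -3 (Z(X, y) = -2 + (1/4)*(-4) = -2 - 1 = -3)
(Z(G(5), -1)*((6 + 0)*(-4)))*2 = -3*(6 + 0)*(-4)*2 = -18*(-4)*2 = -3*(-24)*2 = 72*2 = 144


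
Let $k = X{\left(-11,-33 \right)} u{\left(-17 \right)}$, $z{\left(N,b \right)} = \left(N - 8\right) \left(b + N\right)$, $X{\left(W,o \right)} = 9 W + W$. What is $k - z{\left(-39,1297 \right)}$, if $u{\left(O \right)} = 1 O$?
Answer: $60996$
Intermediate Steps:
$X{\left(W,o \right)} = 10 W$
$u{\left(O \right)} = O$
$z{\left(N,b \right)} = \left(-8 + N\right) \left(N + b\right)$
$k = 1870$ ($k = 10 \left(-11\right) \left(-17\right) = \left(-110\right) \left(-17\right) = 1870$)
$k - z{\left(-39,1297 \right)} = 1870 - \left(\left(-39\right)^{2} - -312 - 10376 - 50583\right) = 1870 - \left(1521 + 312 - 10376 - 50583\right) = 1870 - -59126 = 1870 + 59126 = 60996$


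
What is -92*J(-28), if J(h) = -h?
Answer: -2576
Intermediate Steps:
-92*J(-28) = -(-92)*(-28) = -92*28 = -2576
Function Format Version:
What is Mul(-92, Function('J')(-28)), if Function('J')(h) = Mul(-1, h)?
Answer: -2576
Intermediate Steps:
Mul(-92, Function('J')(-28)) = Mul(-92, Mul(-1, -28)) = Mul(-92, 28) = -2576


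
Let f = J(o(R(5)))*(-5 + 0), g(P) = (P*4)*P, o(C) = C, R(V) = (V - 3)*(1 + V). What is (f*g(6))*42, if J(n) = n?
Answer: -362880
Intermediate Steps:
R(V) = (1 + V)*(-3 + V) (R(V) = (-3 + V)*(1 + V) = (1 + V)*(-3 + V))
g(P) = 4*P² (g(P) = (4*P)*P = 4*P²)
f = -60 (f = (-3 + 5² - 2*5)*(-5 + 0) = (-3 + 25 - 10)*(-5) = 12*(-5) = -60)
(f*g(6))*42 = -240*6²*42 = -240*36*42 = -60*144*42 = -8640*42 = -362880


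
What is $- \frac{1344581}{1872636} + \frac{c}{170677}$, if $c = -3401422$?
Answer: $- \frac{6599114339729}{319615894572} \approx -20.647$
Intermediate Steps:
$- \frac{1344581}{1872636} + \frac{c}{170677} = - \frac{1344581}{1872636} - \frac{3401422}{170677} = - \frac{6599114339729}{319615894572}$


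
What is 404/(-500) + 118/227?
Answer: -8177/28375 ≈ -0.28818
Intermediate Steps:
404/(-500) + 118/227 = 404*(-1/500) + 118*(1/227) = -101/125 + 118/227 = -8177/28375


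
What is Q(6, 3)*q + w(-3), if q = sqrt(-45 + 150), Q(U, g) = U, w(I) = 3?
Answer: 3 + 6*sqrt(105) ≈ 64.482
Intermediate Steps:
q = sqrt(105) ≈ 10.247
Q(6, 3)*q + w(-3) = 6*sqrt(105) + 3 = 3 + 6*sqrt(105)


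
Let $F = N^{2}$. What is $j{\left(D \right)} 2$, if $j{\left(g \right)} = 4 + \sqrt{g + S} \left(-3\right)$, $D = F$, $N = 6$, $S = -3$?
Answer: $8 - 6 \sqrt{33} \approx -26.467$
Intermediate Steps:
$F = 36$ ($F = 6^{2} = 36$)
$D = 36$
$j{\left(g \right)} = 4 - 3 \sqrt{-3 + g}$ ($j{\left(g \right)} = 4 + \sqrt{g - 3} \left(-3\right) = 4 + \sqrt{-3 + g} \left(-3\right) = 4 - 3 \sqrt{-3 + g}$)
$j{\left(D \right)} 2 = \left(4 - 3 \sqrt{-3 + 36}\right) 2 = \left(4 - 3 \sqrt{33}\right) 2 = 8 - 6 \sqrt{33}$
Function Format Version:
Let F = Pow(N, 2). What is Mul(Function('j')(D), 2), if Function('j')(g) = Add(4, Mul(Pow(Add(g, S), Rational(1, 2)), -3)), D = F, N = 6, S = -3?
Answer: Add(8, Mul(-6, Pow(33, Rational(1, 2)))) ≈ -26.467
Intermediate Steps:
F = 36 (F = Pow(6, 2) = 36)
D = 36
Function('j')(g) = Add(4, Mul(-3, Pow(Add(-3, g), Rational(1, 2)))) (Function('j')(g) = Add(4, Mul(Pow(Add(g, -3), Rational(1, 2)), -3)) = Add(4, Mul(Pow(Add(-3, g), Rational(1, 2)), -3)) = Add(4, Mul(-3, Pow(Add(-3, g), Rational(1, 2)))))
Mul(Function('j')(D), 2) = Mul(Add(4, Mul(-3, Pow(Add(-3, 36), Rational(1, 2)))), 2) = Mul(Add(4, Mul(-3, Pow(33, Rational(1, 2)))), 2) = Add(8, Mul(-6, Pow(33, Rational(1, 2))))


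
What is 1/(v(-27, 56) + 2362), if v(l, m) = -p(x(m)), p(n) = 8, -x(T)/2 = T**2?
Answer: 1/2354 ≈ 0.00042481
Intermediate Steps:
x(T) = -2*T**2
v(l, m) = -8 (v(l, m) = -1*8 = -8)
1/(v(-27, 56) + 2362) = 1/(-8 + 2362) = 1/2354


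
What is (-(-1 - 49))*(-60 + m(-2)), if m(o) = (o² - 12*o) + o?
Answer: -1700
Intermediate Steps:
m(o) = o² - 11*o
(-(-1 - 49))*(-60 + m(-2)) = (-(-1 - 49))*(-60 - 2*(-11 - 2)) = (-1*(-50))*(-60 - 2*(-13)) = 50*(-60 + 26) = 50*(-34) = -1700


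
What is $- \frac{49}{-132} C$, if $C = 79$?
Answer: $\frac{3871}{132} \approx 29.326$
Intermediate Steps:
$- \frac{49}{-132} C = - \frac{49}{-132} \cdot 79 = \left(-49\right) \left(- \frac{1}{132}\right) 79 = \frac{49}{132} \cdot 79 = \frac{3871}{132}$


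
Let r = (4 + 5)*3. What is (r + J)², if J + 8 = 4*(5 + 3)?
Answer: 2601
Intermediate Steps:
r = 27 (r = 9*3 = 27)
J = 24 (J = -8 + 4*(5 + 3) = -8 + 4*8 = -8 + 32 = 24)
(r + J)² = (27 + 24)² = 51² = 2601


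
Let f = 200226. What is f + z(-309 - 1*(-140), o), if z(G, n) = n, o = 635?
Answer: 200861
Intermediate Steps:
f + z(-309 - 1*(-140), o) = 200226 + 635 = 200861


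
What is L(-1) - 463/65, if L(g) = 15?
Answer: 512/65 ≈ 7.8769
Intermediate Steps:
L(-1) - 463/65 = 15 - 463/65 = 512/65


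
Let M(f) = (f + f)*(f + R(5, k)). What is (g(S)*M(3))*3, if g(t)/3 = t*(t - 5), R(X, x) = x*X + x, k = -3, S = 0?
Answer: 0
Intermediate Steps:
R(X, x) = x + X*x (R(X, x) = X*x + x = x + X*x)
g(t) = 3*t*(-5 + t) (g(t) = 3*(t*(t - 5)) = 3*(t*(-5 + t)) = 3*t*(-5 + t))
M(f) = 2*f*(-18 + f) (M(f) = (f + f)*(f - 3*(1 + 5)) = (2*f)*(f - 3*6) = (2*f)*(f - 18) = (2*f)*(-18 + f) = 2*f*(-18 + f))
(g(S)*M(3))*3 = ((3*0*(-5 + 0))*(2*3*(-18 + 3)))*3 = ((3*0*(-5))*(2*3*(-15)))*3 = (0*(-90))*3 = 0*3 = 0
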